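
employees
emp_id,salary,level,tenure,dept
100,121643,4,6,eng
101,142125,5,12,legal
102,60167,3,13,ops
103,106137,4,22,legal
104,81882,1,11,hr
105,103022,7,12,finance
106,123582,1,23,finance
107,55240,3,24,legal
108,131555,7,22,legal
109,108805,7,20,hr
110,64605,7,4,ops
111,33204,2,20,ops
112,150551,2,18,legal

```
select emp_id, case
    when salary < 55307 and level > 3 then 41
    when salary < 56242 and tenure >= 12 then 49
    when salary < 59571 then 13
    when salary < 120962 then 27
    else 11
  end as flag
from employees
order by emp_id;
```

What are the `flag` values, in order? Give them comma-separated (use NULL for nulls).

emp_id=100: ELSE → 11
emp_id=101: ELSE → 11
emp_id=102: salary < 120962 → 27
emp_id=103: salary < 120962 → 27
emp_id=104: salary < 120962 → 27
emp_id=105: salary < 120962 → 27
emp_id=106: ELSE → 11
emp_id=107: salary < 56242 and tenure >= 12 → 49
emp_id=108: ELSE → 11
emp_id=109: salary < 120962 → 27
emp_id=110: salary < 120962 → 27
emp_id=111: salary < 56242 and tenure >= 12 → 49
emp_id=112: ELSE → 11

11, 11, 27, 27, 27, 27, 11, 49, 11, 27, 27, 49, 11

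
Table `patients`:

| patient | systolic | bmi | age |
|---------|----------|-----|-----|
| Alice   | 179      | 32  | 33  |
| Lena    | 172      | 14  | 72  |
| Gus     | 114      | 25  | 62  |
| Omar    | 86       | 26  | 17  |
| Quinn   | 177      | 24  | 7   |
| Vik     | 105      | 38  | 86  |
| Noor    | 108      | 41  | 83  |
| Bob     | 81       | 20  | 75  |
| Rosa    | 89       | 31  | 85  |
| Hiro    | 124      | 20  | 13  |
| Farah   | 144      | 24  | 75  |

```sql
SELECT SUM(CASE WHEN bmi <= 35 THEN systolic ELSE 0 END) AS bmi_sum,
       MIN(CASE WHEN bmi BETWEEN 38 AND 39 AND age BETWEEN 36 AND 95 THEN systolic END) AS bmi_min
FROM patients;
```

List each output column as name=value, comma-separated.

[bmi_sum: bmi <= 35]
patient=Alice: ✓ → 179
patient=Lena: ✓ → 172
patient=Gus: ✓ → 114
patient=Omar: ✓ → 86
patient=Quinn: ✓ → 177
patient=Vik: ✗
patient=Noor: ✗
patient=Bob: ✓ → 81
patient=Rosa: ✓ → 89
patient=Hiro: ✓ → 124
patient=Farah: ✓ → 144
bmi_sum = 179 + 172 + 114 + 86 + 177 + 81 + 89 + 124 + 144 = 1166
—
[bmi_min: bmi BETWEEN 38 AND 39 AND age BETWEEN 36 AND 95]
patient=Alice: ✗
patient=Lena: ✗
patient=Gus: ✗
patient=Omar: ✗
patient=Quinn: ✗
patient=Vik: ✓ → 105
patient=Noor: ✗
patient=Bob: ✗
patient=Rosa: ✗
patient=Hiro: ✗
patient=Farah: ✗
bmi_min = MIN(105) = 105

bmi_sum=1166, bmi_min=105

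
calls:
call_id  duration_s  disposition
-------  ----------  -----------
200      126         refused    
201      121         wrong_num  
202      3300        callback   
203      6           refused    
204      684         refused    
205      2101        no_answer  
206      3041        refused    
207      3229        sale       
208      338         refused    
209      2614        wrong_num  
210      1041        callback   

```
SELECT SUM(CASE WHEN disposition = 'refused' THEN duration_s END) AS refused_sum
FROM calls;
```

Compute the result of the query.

4195

call_id=200: ✓ → 126
call_id=201: ✗
call_id=202: ✗
call_id=203: ✓ → 6
call_id=204: ✓ → 684
call_id=205: ✗
call_id=206: ✓ → 3041
call_id=207: ✗
call_id=208: ✓ → 338
call_id=209: ✗
call_id=210: ✗
refused_sum = 126 + 6 + 684 + 3041 + 338 = 4195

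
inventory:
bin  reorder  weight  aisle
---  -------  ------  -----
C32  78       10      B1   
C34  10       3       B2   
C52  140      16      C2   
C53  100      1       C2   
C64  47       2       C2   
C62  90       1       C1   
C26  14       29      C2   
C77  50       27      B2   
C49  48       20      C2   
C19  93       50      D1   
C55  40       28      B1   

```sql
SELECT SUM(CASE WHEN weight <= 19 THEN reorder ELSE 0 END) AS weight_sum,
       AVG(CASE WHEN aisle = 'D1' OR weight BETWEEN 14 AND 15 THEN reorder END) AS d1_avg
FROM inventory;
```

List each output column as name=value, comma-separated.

[weight_sum: weight <= 19]
bin=C32: ✓ → 78
bin=C34: ✓ → 10
bin=C52: ✓ → 140
bin=C53: ✓ → 100
bin=C64: ✓ → 47
bin=C62: ✓ → 90
bin=C26: ✗
bin=C77: ✗
bin=C49: ✗
bin=C19: ✗
bin=C55: ✗
weight_sum = 78 + 10 + 140 + 100 + 47 + 90 = 465
—
[d1_avg: aisle = 'D1' OR weight BETWEEN 14 AND 15]
bin=C32: ✗
bin=C34: ✗
bin=C52: ✗
bin=C53: ✗
bin=C64: ✗
bin=C62: ✗
bin=C26: ✗
bin=C77: ✗
bin=C49: ✗
bin=C19: ✓ → 93
bin=C55: ✗
d1_avg = 93

weight_sum=465, d1_avg=93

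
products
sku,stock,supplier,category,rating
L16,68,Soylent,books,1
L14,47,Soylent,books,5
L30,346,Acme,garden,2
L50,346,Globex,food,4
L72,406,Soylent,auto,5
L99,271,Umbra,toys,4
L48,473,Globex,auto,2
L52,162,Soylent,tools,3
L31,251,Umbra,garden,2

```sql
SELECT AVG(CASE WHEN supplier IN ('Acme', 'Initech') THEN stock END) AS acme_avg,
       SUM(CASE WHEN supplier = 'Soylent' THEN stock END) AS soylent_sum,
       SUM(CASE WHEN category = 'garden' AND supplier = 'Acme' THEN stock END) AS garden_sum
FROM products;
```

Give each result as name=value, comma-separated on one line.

[acme_avg: supplier IN ('Acme', 'Initech')]
sku=L16: ✗
sku=L14: ✗
sku=L30: ✓ → 346
sku=L50: ✗
sku=L72: ✗
sku=L99: ✗
sku=L48: ✗
sku=L52: ✗
sku=L31: ✗
acme_avg = 346
—
[soylent_sum: supplier = 'Soylent']
sku=L16: ✓ → 68
sku=L14: ✓ → 47
sku=L30: ✗
sku=L50: ✗
sku=L72: ✓ → 406
sku=L99: ✗
sku=L48: ✗
sku=L52: ✓ → 162
sku=L31: ✗
soylent_sum = 68 + 47 + 406 + 162 = 683
—
[garden_sum: category = 'garden' AND supplier = 'Acme']
sku=L16: ✗
sku=L14: ✗
sku=L30: ✓ → 346
sku=L50: ✗
sku=L72: ✗
sku=L99: ✗
sku=L48: ✗
sku=L52: ✗
sku=L31: ✗
garden_sum = 346

acme_avg=346, soylent_sum=683, garden_sum=346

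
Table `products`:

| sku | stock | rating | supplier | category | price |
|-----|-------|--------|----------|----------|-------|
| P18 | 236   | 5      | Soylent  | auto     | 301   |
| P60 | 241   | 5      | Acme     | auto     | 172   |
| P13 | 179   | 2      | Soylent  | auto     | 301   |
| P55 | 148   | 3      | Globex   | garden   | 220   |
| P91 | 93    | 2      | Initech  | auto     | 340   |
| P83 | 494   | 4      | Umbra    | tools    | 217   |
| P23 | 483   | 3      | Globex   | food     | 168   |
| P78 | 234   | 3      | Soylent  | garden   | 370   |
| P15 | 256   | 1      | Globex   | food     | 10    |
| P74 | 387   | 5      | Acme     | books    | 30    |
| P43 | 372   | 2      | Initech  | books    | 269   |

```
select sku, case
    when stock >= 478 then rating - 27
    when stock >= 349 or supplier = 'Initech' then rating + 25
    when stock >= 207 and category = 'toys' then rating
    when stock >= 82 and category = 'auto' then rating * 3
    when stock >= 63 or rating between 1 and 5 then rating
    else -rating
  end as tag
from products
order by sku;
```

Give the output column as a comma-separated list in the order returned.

6, 1, 15, -24, 27, 3, 15, 30, 3, -23, 27

sku=P13: stock >= 82 and category = 'auto' → 6
sku=P15: stock >= 63 or rating between 1 and 5 → 1
sku=P18: stock >= 82 and category = 'auto' → 15
sku=P23: stock >= 478 → -24
sku=P43: stock >= 349 or supplier = 'Initech' → 27
sku=P55: stock >= 63 or rating between 1 and 5 → 3
sku=P60: stock >= 82 and category = 'auto' → 15
sku=P74: stock >= 349 or supplier = 'Initech' → 30
sku=P78: stock >= 63 or rating between 1 and 5 → 3
sku=P83: stock >= 478 → -23
sku=P91: stock >= 349 or supplier = 'Initech' → 27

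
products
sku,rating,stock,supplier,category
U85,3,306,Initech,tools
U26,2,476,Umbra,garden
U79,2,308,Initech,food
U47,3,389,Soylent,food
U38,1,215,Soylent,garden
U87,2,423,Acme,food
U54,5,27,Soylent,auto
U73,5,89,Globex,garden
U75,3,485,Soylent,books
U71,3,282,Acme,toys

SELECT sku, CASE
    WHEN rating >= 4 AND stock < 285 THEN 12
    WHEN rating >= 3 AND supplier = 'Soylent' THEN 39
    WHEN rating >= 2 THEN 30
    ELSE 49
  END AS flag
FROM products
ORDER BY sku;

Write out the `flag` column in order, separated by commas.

30, 49, 39, 12, 30, 12, 39, 30, 30, 30

sku=U26: rating >= 2 → 30
sku=U38: ELSE → 49
sku=U47: rating >= 3 AND supplier = 'Soylent' → 39
sku=U54: rating >= 4 AND stock < 285 → 12
sku=U71: rating >= 2 → 30
sku=U73: rating >= 4 AND stock < 285 → 12
sku=U75: rating >= 3 AND supplier = 'Soylent' → 39
sku=U79: rating >= 2 → 30
sku=U85: rating >= 2 → 30
sku=U87: rating >= 2 → 30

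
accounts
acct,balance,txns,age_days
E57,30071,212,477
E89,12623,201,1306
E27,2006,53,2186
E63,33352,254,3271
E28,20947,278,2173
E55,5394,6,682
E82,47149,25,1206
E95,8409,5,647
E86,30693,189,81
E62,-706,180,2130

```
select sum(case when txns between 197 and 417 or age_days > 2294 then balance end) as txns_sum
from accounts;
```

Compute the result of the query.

acct=E57: ✓ → 30071
acct=E89: ✓ → 12623
acct=E27: ✗
acct=E63: ✓ → 33352
acct=E28: ✓ → 20947
acct=E55: ✗
acct=E82: ✗
acct=E95: ✗
acct=E86: ✗
acct=E62: ✗
txns_sum = 30071 + 12623 + 33352 + 20947 = 96993

96993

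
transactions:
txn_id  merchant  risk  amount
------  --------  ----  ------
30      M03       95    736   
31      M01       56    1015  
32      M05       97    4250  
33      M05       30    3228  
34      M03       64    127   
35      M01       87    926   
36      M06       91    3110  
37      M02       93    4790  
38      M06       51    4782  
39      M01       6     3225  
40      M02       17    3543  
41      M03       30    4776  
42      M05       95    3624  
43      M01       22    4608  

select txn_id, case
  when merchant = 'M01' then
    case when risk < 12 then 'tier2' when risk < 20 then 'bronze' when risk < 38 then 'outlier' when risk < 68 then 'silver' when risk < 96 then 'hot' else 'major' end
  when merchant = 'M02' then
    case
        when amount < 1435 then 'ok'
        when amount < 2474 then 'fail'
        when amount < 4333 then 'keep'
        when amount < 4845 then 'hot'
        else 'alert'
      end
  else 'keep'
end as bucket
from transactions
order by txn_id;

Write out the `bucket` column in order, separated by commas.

keep, silver, keep, keep, keep, hot, keep, hot, keep, tier2, keep, keep, keep, outlier

txn_id=30: merchant='M03' → outer ELSE → keep
txn_id=31: merchant='M01' → inner[risk < 68] → silver
txn_id=32: merchant='M05' → outer ELSE → keep
txn_id=33: merchant='M05' → outer ELSE → keep
txn_id=34: merchant='M03' → outer ELSE → keep
txn_id=35: merchant='M01' → inner[risk < 96] → hot
txn_id=36: merchant='M06' → outer ELSE → keep
txn_id=37: merchant='M02' → inner[amount < 4845] → hot
txn_id=38: merchant='M06' → outer ELSE → keep
txn_id=39: merchant='M01' → inner[risk < 12] → tier2
txn_id=40: merchant='M02' → inner[amount < 4333] → keep
txn_id=41: merchant='M03' → outer ELSE → keep
txn_id=42: merchant='M05' → outer ELSE → keep
txn_id=43: merchant='M01' → inner[risk < 38] → outlier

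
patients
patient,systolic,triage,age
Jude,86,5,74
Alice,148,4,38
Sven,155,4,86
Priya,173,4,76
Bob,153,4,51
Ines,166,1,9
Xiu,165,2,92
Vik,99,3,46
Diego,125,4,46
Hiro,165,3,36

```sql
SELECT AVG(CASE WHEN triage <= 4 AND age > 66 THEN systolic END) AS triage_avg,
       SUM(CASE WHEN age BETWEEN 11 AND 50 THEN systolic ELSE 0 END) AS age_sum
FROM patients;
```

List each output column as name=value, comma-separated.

triage_avg=164.3333333333, age_sum=537

[triage_avg: triage <= 4 AND age > 66]
patient=Jude: ✗
patient=Alice: ✗
patient=Sven: ✓ → 155
patient=Priya: ✓ → 173
patient=Bob: ✗
patient=Ines: ✗
patient=Xiu: ✓ → 165
patient=Vik: ✗
patient=Diego: ✗
patient=Hiro: ✗
triage_avg = (155 + 173 + 165) / 3 = 164.3333333333
—
[age_sum: age BETWEEN 11 AND 50]
patient=Jude: ✗
patient=Alice: ✓ → 148
patient=Sven: ✗
patient=Priya: ✗
patient=Bob: ✗
patient=Ines: ✗
patient=Xiu: ✗
patient=Vik: ✓ → 99
patient=Diego: ✓ → 125
patient=Hiro: ✓ → 165
age_sum = 148 + 99 + 125 + 165 = 537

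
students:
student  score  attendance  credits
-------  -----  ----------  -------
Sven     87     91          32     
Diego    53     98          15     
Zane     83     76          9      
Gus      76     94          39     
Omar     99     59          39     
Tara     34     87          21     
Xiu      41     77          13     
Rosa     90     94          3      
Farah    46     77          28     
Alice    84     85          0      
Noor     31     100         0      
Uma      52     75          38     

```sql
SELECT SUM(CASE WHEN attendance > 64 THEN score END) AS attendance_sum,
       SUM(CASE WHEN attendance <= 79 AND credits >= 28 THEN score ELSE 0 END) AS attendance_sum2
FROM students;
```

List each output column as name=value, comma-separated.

[attendance_sum: attendance > 64]
student=Sven: ✓ → 87
student=Diego: ✓ → 53
student=Zane: ✓ → 83
student=Gus: ✓ → 76
student=Omar: ✗
student=Tara: ✓ → 34
student=Xiu: ✓ → 41
student=Rosa: ✓ → 90
student=Farah: ✓ → 46
student=Alice: ✓ → 84
student=Noor: ✓ → 31
student=Uma: ✓ → 52
attendance_sum = 87 + 53 + 83 + 76 + 34 + 41 + 90 + 46 + 84 + 31 + 52 = 677
—
[attendance_sum2: attendance <= 79 AND credits >= 28]
student=Sven: ✗
student=Diego: ✗
student=Zane: ✗
student=Gus: ✗
student=Omar: ✓ → 99
student=Tara: ✗
student=Xiu: ✗
student=Rosa: ✗
student=Farah: ✓ → 46
student=Alice: ✗
student=Noor: ✗
student=Uma: ✓ → 52
attendance_sum2 = 99 + 46 + 52 = 197

attendance_sum=677, attendance_sum2=197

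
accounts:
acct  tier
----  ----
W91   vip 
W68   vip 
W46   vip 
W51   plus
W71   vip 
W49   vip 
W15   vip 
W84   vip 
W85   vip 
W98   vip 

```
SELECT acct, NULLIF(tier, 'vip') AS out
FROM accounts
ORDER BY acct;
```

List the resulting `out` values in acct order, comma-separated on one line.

NULL, NULL, NULL, plus, NULL, NULL, NULL, NULL, NULL, NULL

acct=W15: tier=vip vs vip: equal → NULL
acct=W46: tier=vip vs vip: equal → NULL
acct=W49: tier=vip vs vip: equal → NULL
acct=W51: tier=plus vs vip: differ → plus
acct=W68: tier=vip vs vip: equal → NULL
acct=W71: tier=vip vs vip: equal → NULL
acct=W84: tier=vip vs vip: equal → NULL
acct=W85: tier=vip vs vip: equal → NULL
acct=W91: tier=vip vs vip: equal → NULL
acct=W98: tier=vip vs vip: equal → NULL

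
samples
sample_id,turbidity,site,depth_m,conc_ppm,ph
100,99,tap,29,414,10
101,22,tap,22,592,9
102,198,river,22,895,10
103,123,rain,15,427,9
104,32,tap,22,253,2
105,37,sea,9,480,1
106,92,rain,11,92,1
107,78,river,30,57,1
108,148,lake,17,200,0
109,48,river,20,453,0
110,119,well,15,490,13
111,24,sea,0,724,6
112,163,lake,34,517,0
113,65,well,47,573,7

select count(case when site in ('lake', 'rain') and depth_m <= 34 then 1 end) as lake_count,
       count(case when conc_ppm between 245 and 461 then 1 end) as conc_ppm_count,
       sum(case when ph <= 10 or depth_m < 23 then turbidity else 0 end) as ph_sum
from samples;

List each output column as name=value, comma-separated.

lake_count=4, conc_ppm_count=4, ph_sum=1248

[lake_count: site in ('lake', 'rain') and depth_m <= 34]
sample_id=100: ✗
sample_id=101: ✗
sample_id=102: ✗
sample_id=103: ✓ → 1
sample_id=104: ✗
sample_id=105: ✗
sample_id=106: ✓ → 1
sample_id=107: ✗
sample_id=108: ✓ → 1
sample_id=109: ✗
sample_id=110: ✗
sample_id=111: ✗
sample_id=112: ✓ → 1
sample_id=113: ✗
lake_count = COUNT(1, 1, 1, 1) = 4
—
[conc_ppm_count: conc_ppm between 245 and 461]
sample_id=100: ✓ → 1
sample_id=101: ✗
sample_id=102: ✗
sample_id=103: ✓ → 1
sample_id=104: ✓ → 1
sample_id=105: ✗
sample_id=106: ✗
sample_id=107: ✗
sample_id=108: ✗
sample_id=109: ✓ → 1
sample_id=110: ✗
sample_id=111: ✗
sample_id=112: ✗
sample_id=113: ✗
conc_ppm_count = COUNT(1, 1, 1, 1) = 4
—
[ph_sum: ph <= 10 or depth_m < 23]
sample_id=100: ✓ → 99
sample_id=101: ✓ → 22
sample_id=102: ✓ → 198
sample_id=103: ✓ → 123
sample_id=104: ✓ → 32
sample_id=105: ✓ → 37
sample_id=106: ✓ → 92
sample_id=107: ✓ → 78
sample_id=108: ✓ → 148
sample_id=109: ✓ → 48
sample_id=110: ✓ → 119
sample_id=111: ✓ → 24
sample_id=112: ✓ → 163
sample_id=113: ✓ → 65
ph_sum = 99 + 22 + 198 + 123 + 32 + 37 + 92 + 78 + 148 + 48 + 119 + 24 + 163 + 65 = 1248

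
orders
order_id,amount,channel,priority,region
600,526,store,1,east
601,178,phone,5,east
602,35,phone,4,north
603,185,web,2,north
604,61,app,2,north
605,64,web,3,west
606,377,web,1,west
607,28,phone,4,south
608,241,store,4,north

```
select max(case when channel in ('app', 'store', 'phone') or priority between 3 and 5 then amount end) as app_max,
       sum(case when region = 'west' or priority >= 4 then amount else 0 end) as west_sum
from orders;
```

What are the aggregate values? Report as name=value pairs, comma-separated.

app_max=526, west_sum=923

[app_max: channel in ('app', 'store', 'phone') or priority between 3 and 5]
order_id=600: ✓ → 526
order_id=601: ✓ → 178
order_id=602: ✓ → 35
order_id=603: ✗
order_id=604: ✓ → 61
order_id=605: ✓ → 64
order_id=606: ✗
order_id=607: ✓ → 28
order_id=608: ✓ → 241
app_max = MAX(526, 178, 35, 61, 64, 28, 241) = 526
—
[west_sum: region = 'west' or priority >= 4]
order_id=600: ✗
order_id=601: ✓ → 178
order_id=602: ✓ → 35
order_id=603: ✗
order_id=604: ✗
order_id=605: ✓ → 64
order_id=606: ✓ → 377
order_id=607: ✓ → 28
order_id=608: ✓ → 241
west_sum = 178 + 35 + 64 + 377 + 28 + 241 = 923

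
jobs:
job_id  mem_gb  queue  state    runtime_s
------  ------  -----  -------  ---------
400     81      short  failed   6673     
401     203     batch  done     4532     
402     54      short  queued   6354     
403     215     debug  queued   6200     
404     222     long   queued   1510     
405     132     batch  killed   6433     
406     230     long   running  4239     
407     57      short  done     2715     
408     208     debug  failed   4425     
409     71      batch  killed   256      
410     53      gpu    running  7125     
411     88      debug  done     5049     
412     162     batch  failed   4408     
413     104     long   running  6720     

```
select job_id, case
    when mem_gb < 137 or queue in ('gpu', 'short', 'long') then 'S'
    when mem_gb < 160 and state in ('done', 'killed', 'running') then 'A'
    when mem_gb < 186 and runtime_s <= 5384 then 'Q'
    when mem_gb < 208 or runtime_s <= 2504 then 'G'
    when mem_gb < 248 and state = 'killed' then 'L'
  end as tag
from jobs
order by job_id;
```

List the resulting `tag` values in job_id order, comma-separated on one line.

job_id=400: mem_gb < 137 or queue in ('gpu', 'short', 'long') → S
job_id=401: mem_gb < 208 or runtime_s <= 2504 → G
job_id=402: mem_gb < 137 or queue in ('gpu', 'short', 'long') → S
job_id=403: (no match → NULL) → NULL
job_id=404: mem_gb < 137 or queue in ('gpu', 'short', 'long') → S
job_id=405: mem_gb < 137 or queue in ('gpu', 'short', 'long') → S
job_id=406: mem_gb < 137 or queue in ('gpu', 'short', 'long') → S
job_id=407: mem_gb < 137 or queue in ('gpu', 'short', 'long') → S
job_id=408: (no match → NULL) → NULL
job_id=409: mem_gb < 137 or queue in ('gpu', 'short', 'long') → S
job_id=410: mem_gb < 137 or queue in ('gpu', 'short', 'long') → S
job_id=411: mem_gb < 137 or queue in ('gpu', 'short', 'long') → S
job_id=412: mem_gb < 186 and runtime_s <= 5384 → Q
job_id=413: mem_gb < 137 or queue in ('gpu', 'short', 'long') → S

S, G, S, NULL, S, S, S, S, NULL, S, S, S, Q, S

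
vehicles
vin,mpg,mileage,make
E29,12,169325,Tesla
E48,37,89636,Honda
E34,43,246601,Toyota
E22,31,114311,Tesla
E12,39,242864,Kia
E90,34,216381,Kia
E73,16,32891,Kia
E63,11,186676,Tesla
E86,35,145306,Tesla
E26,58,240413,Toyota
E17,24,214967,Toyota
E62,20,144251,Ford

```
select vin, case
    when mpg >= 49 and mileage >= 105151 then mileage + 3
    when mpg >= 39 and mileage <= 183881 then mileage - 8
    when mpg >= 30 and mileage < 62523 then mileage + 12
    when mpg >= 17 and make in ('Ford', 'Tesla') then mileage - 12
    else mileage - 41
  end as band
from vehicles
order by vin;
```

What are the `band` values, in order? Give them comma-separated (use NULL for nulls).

vin=E12: ELSE → 242823
vin=E17: ELSE → 214926
vin=E22: mpg >= 17 and make in ('Ford', 'Tesla') → 114299
vin=E26: mpg >= 49 and mileage >= 105151 → 240416
vin=E29: ELSE → 169284
vin=E34: ELSE → 246560
vin=E48: ELSE → 89595
vin=E62: mpg >= 17 and make in ('Ford', 'Tesla') → 144239
vin=E63: ELSE → 186635
vin=E73: ELSE → 32850
vin=E86: mpg >= 17 and make in ('Ford', 'Tesla') → 145294
vin=E90: ELSE → 216340

242823, 214926, 114299, 240416, 169284, 246560, 89595, 144239, 186635, 32850, 145294, 216340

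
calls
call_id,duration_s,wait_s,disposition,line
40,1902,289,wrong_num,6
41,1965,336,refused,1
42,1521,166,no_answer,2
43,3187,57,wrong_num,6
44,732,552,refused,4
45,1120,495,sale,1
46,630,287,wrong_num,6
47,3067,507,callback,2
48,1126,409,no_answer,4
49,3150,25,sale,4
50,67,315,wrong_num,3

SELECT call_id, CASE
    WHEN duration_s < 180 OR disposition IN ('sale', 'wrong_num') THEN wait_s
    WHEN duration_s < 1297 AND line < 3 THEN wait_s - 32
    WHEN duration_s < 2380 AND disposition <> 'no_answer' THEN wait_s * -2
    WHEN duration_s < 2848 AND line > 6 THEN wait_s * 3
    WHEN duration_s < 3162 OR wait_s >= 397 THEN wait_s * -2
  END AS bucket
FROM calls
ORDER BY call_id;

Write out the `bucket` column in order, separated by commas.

call_id=40: duration_s < 180 OR disposition IN ('sale', 'wrong_num') → 289
call_id=41: duration_s < 2380 AND disposition <> 'no_answer' → -672
call_id=42: duration_s < 3162 OR wait_s >= 397 → -332
call_id=43: duration_s < 180 OR disposition IN ('sale', 'wrong_num') → 57
call_id=44: duration_s < 2380 AND disposition <> 'no_answer' → -1104
call_id=45: duration_s < 180 OR disposition IN ('sale', 'wrong_num') → 495
call_id=46: duration_s < 180 OR disposition IN ('sale', 'wrong_num') → 287
call_id=47: duration_s < 3162 OR wait_s >= 397 → -1014
call_id=48: duration_s < 3162 OR wait_s >= 397 → -818
call_id=49: duration_s < 180 OR disposition IN ('sale', 'wrong_num') → 25
call_id=50: duration_s < 180 OR disposition IN ('sale', 'wrong_num') → 315

289, -672, -332, 57, -1104, 495, 287, -1014, -818, 25, 315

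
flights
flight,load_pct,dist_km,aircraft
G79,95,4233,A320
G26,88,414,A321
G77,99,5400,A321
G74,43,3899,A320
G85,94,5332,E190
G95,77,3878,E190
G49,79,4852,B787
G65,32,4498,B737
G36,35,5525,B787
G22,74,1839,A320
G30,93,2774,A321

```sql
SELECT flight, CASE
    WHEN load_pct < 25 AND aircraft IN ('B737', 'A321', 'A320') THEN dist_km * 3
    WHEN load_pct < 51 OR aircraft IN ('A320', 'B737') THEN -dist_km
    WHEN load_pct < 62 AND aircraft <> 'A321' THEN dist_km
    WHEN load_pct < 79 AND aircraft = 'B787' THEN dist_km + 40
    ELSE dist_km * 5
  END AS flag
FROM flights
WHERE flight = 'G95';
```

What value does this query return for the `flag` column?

flight = G95: load_pct=77, dist_km=3878, aircraft=E190.
load_pct < 25 AND aircraft IN ('B737', 'A321', 'A320') → false
load_pct < 51 OR aircraft IN ('A320', 'B737') → false
load_pct < 62 AND aircraft <> 'A321' → false
load_pct < 79 AND aircraft = 'B787' → false
No prior WHEN matched → ELSE → 19390

19390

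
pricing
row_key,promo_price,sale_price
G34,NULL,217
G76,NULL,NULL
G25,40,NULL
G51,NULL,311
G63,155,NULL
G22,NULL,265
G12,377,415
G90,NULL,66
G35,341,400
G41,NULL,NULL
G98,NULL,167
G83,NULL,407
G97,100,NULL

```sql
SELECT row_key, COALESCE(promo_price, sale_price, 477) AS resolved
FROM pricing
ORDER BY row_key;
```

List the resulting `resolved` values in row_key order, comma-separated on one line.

row_key=G12: promo_price=377 → 377
row_key=G22: promo_price=NULL, sale_price=265 → 265
row_key=G25: promo_price=40 → 40
row_key=G34: promo_price=NULL, sale_price=217 → 217
row_key=G35: promo_price=341 → 341
row_key=G41: promo_price=NULL, sale_price=NULL, → literal 477 → 477
row_key=G51: promo_price=NULL, sale_price=311 → 311
row_key=G63: promo_price=155 → 155
row_key=G76: promo_price=NULL, sale_price=NULL, → literal 477 → 477
row_key=G83: promo_price=NULL, sale_price=407 → 407
row_key=G90: promo_price=NULL, sale_price=66 → 66
row_key=G97: promo_price=100 → 100
row_key=G98: promo_price=NULL, sale_price=167 → 167

377, 265, 40, 217, 341, 477, 311, 155, 477, 407, 66, 100, 167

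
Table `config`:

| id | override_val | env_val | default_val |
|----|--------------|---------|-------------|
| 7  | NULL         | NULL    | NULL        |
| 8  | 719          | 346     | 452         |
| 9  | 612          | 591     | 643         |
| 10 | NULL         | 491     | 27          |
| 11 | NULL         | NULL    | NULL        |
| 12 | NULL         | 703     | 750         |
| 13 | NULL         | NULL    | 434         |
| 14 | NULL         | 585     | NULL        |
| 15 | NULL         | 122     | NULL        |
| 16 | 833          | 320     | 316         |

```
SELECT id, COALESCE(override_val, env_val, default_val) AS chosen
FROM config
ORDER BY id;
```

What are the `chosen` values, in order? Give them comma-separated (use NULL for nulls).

NULL, 719, 612, 491, NULL, 703, 434, 585, 122, 833

id=7: override_val=NULL, env_val=NULL, default_val=NULL (all NULL) → NULL
id=8: override_val=719 → 719
id=9: override_val=612 → 612
id=10: override_val=NULL, env_val=491 → 491
id=11: override_val=NULL, env_val=NULL, default_val=NULL (all NULL) → NULL
id=12: override_val=NULL, env_val=703 → 703
id=13: override_val=NULL, env_val=NULL, default_val=434 → 434
id=14: override_val=NULL, env_val=585 → 585
id=15: override_val=NULL, env_val=122 → 122
id=16: override_val=833 → 833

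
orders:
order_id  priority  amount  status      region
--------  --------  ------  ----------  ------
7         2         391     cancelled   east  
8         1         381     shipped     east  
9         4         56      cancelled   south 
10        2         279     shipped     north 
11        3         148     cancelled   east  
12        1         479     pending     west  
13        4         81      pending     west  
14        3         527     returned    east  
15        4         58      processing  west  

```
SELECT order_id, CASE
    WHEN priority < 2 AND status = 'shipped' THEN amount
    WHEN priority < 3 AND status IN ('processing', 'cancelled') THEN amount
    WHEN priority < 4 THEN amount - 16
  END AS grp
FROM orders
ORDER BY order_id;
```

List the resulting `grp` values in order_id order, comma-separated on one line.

391, 381, NULL, 263, 132, 463, NULL, 511, NULL

order_id=7: priority < 3 AND status IN ('processing', 'cancelled') → 391
order_id=8: priority < 2 AND status = 'shipped' → 381
order_id=9: (no match → NULL) → NULL
order_id=10: priority < 4 → 263
order_id=11: priority < 4 → 132
order_id=12: priority < 4 → 463
order_id=13: (no match → NULL) → NULL
order_id=14: priority < 4 → 511
order_id=15: (no match → NULL) → NULL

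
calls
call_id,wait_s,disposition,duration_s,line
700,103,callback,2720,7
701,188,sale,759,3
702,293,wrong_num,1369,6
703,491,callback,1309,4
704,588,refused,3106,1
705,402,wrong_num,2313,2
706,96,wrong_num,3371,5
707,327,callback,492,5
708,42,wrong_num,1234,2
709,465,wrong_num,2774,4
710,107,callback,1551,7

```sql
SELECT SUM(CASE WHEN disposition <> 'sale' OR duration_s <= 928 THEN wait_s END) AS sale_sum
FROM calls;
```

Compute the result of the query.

3102

call_id=700: ✓ → 103
call_id=701: ✓ → 188
call_id=702: ✓ → 293
call_id=703: ✓ → 491
call_id=704: ✓ → 588
call_id=705: ✓ → 402
call_id=706: ✓ → 96
call_id=707: ✓ → 327
call_id=708: ✓ → 42
call_id=709: ✓ → 465
call_id=710: ✓ → 107
sale_sum = 103 + 188 + 293 + 491 + 588 + 402 + 96 + 327 + 42 + 465 + 107 = 3102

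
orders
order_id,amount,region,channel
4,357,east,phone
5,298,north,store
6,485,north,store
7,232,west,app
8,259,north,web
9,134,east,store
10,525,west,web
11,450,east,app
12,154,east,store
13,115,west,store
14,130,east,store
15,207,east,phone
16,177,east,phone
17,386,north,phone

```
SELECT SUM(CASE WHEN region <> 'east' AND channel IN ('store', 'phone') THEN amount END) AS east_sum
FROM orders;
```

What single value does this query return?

1284

order_id=4: ✗
order_id=5: ✓ → 298
order_id=6: ✓ → 485
order_id=7: ✗
order_id=8: ✗
order_id=9: ✗
order_id=10: ✗
order_id=11: ✗
order_id=12: ✗
order_id=13: ✓ → 115
order_id=14: ✗
order_id=15: ✗
order_id=16: ✗
order_id=17: ✓ → 386
east_sum = 298 + 485 + 115 + 386 = 1284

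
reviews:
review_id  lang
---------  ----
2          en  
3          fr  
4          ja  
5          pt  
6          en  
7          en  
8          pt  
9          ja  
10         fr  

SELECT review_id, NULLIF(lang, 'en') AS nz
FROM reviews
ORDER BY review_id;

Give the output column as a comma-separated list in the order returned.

NULL, fr, ja, pt, NULL, NULL, pt, ja, fr

review_id=2: lang=en vs en: equal → NULL
review_id=3: lang=fr vs en: differ → fr
review_id=4: lang=ja vs en: differ → ja
review_id=5: lang=pt vs en: differ → pt
review_id=6: lang=en vs en: equal → NULL
review_id=7: lang=en vs en: equal → NULL
review_id=8: lang=pt vs en: differ → pt
review_id=9: lang=ja vs en: differ → ja
review_id=10: lang=fr vs en: differ → fr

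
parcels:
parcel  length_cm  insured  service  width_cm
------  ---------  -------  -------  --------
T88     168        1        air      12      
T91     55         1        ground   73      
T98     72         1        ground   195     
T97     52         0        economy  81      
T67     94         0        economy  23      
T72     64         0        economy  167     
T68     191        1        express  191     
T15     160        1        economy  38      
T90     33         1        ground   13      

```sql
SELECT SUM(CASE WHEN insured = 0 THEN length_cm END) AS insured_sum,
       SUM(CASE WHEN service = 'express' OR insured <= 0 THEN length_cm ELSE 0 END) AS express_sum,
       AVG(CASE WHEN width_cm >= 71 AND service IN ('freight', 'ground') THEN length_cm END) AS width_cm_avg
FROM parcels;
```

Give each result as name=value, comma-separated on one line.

[insured_sum: insured = 0]
parcel=T88: ✗
parcel=T91: ✗
parcel=T98: ✗
parcel=T97: ✓ → 52
parcel=T67: ✓ → 94
parcel=T72: ✓ → 64
parcel=T68: ✗
parcel=T15: ✗
parcel=T90: ✗
insured_sum = 52 + 94 + 64 = 210
—
[express_sum: service = 'express' OR insured <= 0]
parcel=T88: ✗
parcel=T91: ✗
parcel=T98: ✗
parcel=T97: ✓ → 52
parcel=T67: ✓ → 94
parcel=T72: ✓ → 64
parcel=T68: ✓ → 191
parcel=T15: ✗
parcel=T90: ✗
express_sum = 52 + 94 + 64 + 191 = 401
—
[width_cm_avg: width_cm >= 71 AND service IN ('freight', 'ground')]
parcel=T88: ✗
parcel=T91: ✓ → 55
parcel=T98: ✓ → 72
parcel=T97: ✗
parcel=T67: ✗
parcel=T72: ✗
parcel=T68: ✗
parcel=T15: ✗
parcel=T90: ✗
width_cm_avg = (55 + 72) / 2 = 63.5

insured_sum=210, express_sum=401, width_cm_avg=63.5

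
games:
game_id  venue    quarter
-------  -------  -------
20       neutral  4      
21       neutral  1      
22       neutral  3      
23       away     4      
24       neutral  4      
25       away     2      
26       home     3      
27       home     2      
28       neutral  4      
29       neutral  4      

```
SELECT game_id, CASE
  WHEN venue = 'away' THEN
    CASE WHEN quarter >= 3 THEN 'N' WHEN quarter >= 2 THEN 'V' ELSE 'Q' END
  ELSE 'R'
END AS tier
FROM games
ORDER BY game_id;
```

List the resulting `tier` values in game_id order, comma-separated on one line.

R, R, R, N, R, V, R, R, R, R

game_id=20: venue='neutral' → outer ELSE → R
game_id=21: venue='neutral' → outer ELSE → R
game_id=22: venue='neutral' → outer ELSE → R
game_id=23: venue='away' → inner[quarter >= 3] → N
game_id=24: venue='neutral' → outer ELSE → R
game_id=25: venue='away' → inner[quarter >= 2] → V
game_id=26: venue='home' → outer ELSE → R
game_id=27: venue='home' → outer ELSE → R
game_id=28: venue='neutral' → outer ELSE → R
game_id=29: venue='neutral' → outer ELSE → R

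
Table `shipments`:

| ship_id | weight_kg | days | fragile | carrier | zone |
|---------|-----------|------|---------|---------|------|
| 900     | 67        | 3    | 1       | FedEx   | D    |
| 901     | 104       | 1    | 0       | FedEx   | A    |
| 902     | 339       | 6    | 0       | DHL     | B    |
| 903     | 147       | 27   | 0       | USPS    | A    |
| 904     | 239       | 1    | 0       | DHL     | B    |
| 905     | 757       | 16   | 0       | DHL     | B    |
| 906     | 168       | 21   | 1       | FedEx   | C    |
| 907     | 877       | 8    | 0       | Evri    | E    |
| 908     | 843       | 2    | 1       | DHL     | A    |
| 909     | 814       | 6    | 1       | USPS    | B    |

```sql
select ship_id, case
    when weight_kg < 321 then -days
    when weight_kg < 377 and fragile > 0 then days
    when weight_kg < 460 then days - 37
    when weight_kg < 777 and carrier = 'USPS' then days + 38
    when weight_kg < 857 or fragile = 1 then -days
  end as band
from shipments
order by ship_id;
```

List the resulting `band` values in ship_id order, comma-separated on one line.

-3, -1, -31, -27, -1, -16, -21, NULL, -2, -6

ship_id=900: weight_kg < 321 → -3
ship_id=901: weight_kg < 321 → -1
ship_id=902: weight_kg < 460 → -31
ship_id=903: weight_kg < 321 → -27
ship_id=904: weight_kg < 321 → -1
ship_id=905: weight_kg < 857 or fragile = 1 → -16
ship_id=906: weight_kg < 321 → -21
ship_id=907: (no match → NULL) → NULL
ship_id=908: weight_kg < 857 or fragile = 1 → -2
ship_id=909: weight_kg < 857 or fragile = 1 → -6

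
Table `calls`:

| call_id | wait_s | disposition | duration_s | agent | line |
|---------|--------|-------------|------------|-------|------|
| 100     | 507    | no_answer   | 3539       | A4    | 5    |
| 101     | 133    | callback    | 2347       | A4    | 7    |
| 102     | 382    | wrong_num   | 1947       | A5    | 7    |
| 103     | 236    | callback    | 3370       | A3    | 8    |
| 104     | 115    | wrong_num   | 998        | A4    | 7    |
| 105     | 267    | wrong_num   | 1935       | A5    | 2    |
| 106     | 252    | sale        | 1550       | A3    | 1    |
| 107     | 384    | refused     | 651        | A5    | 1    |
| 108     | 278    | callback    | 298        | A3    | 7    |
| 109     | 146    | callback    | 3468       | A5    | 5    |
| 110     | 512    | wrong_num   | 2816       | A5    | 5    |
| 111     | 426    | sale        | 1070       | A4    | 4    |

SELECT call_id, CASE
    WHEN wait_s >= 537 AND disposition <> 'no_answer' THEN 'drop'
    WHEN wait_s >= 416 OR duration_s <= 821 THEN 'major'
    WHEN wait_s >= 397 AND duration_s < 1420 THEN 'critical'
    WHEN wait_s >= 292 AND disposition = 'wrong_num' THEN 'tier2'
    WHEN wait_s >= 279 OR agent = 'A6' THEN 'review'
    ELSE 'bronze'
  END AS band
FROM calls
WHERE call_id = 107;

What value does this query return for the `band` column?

major

call_id = 107: wait_s=384, disposition=refused, duration_s=651, agent=A5, line=1.
wait_s >= 537 AND disposition <> 'no_answer' → false
wait_s >= 416 OR duration_s <= 821 → true → major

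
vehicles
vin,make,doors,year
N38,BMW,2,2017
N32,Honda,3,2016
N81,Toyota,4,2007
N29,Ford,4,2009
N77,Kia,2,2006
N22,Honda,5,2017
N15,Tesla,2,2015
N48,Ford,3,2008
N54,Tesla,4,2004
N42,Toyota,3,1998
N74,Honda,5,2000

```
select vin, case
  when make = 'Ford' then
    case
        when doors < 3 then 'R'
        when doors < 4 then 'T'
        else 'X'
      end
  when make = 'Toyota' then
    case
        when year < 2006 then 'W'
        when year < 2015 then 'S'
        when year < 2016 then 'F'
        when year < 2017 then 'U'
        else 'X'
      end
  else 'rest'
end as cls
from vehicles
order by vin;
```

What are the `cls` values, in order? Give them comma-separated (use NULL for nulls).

vin=N15: make='Tesla' → outer ELSE → rest
vin=N22: make='Honda' → outer ELSE → rest
vin=N29: make='Ford' → inner[ELSE] → X
vin=N32: make='Honda' → outer ELSE → rest
vin=N38: make='BMW' → outer ELSE → rest
vin=N42: make='Toyota' → inner[year < 2006] → W
vin=N48: make='Ford' → inner[doors < 4] → T
vin=N54: make='Tesla' → outer ELSE → rest
vin=N74: make='Honda' → outer ELSE → rest
vin=N77: make='Kia' → outer ELSE → rest
vin=N81: make='Toyota' → inner[year < 2015] → S

rest, rest, X, rest, rest, W, T, rest, rest, rest, S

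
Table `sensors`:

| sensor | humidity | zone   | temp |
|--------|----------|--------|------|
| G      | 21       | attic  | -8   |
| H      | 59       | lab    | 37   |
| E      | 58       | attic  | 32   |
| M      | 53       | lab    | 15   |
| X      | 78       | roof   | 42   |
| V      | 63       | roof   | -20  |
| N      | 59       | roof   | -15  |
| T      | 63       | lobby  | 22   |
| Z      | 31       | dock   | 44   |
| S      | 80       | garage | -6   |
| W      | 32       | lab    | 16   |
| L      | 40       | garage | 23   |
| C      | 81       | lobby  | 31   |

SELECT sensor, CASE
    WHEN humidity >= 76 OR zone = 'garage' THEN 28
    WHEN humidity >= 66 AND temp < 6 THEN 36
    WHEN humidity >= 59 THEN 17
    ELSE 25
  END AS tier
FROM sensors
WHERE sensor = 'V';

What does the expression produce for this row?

17

sensor = V: humidity=63, zone=roof, temp=-20.
humidity >= 76 OR zone = 'garage' → false
humidity >= 66 AND temp < 6 → false
humidity >= 59 → true → 17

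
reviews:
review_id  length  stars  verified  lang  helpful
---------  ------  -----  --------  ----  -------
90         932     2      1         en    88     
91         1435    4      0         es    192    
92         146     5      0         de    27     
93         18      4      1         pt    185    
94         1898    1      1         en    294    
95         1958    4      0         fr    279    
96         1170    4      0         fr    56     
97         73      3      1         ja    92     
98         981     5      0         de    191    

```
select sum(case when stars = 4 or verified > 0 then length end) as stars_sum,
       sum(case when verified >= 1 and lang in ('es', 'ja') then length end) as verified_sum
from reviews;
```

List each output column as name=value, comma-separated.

[stars_sum: stars = 4 or verified > 0]
review_id=90: ✓ → 932
review_id=91: ✓ → 1435
review_id=92: ✗
review_id=93: ✓ → 18
review_id=94: ✓ → 1898
review_id=95: ✓ → 1958
review_id=96: ✓ → 1170
review_id=97: ✓ → 73
review_id=98: ✗
stars_sum = 932 + 1435 + 18 + 1898 + 1958 + 1170 + 73 = 7484
—
[verified_sum: verified >= 1 and lang in ('es', 'ja')]
review_id=90: ✗
review_id=91: ✗
review_id=92: ✗
review_id=93: ✗
review_id=94: ✗
review_id=95: ✗
review_id=96: ✗
review_id=97: ✓ → 73
review_id=98: ✗
verified_sum = 73

stars_sum=7484, verified_sum=73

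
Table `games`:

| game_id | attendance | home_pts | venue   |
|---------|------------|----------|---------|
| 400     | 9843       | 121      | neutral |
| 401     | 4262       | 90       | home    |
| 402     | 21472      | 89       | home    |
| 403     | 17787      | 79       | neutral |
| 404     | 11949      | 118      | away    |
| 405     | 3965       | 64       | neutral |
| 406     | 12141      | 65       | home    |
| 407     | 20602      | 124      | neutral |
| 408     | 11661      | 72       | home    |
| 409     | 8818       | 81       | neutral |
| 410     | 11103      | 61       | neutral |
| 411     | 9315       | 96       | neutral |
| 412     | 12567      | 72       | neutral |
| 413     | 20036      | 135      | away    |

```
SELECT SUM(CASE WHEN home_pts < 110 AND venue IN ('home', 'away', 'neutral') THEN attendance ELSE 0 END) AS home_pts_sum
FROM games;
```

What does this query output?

113091

game_id=400: ✗
game_id=401: ✓ → 4262
game_id=402: ✓ → 21472
game_id=403: ✓ → 17787
game_id=404: ✗
game_id=405: ✓ → 3965
game_id=406: ✓ → 12141
game_id=407: ✗
game_id=408: ✓ → 11661
game_id=409: ✓ → 8818
game_id=410: ✓ → 11103
game_id=411: ✓ → 9315
game_id=412: ✓ → 12567
game_id=413: ✗
home_pts_sum = 4262 + 21472 + 17787 + 3965 + 12141 + 11661 + 8818 + 11103 + 9315 + 12567 = 113091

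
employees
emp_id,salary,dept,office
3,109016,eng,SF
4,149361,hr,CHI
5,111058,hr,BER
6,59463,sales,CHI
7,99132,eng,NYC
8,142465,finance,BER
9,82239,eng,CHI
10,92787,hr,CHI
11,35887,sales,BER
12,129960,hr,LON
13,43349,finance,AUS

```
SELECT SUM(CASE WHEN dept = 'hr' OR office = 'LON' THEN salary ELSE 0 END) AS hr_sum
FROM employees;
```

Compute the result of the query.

emp_id=3: ✗
emp_id=4: ✓ → 149361
emp_id=5: ✓ → 111058
emp_id=6: ✗
emp_id=7: ✗
emp_id=8: ✗
emp_id=9: ✗
emp_id=10: ✓ → 92787
emp_id=11: ✗
emp_id=12: ✓ → 129960
emp_id=13: ✗
hr_sum = 149361 + 111058 + 92787 + 129960 = 483166

483166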